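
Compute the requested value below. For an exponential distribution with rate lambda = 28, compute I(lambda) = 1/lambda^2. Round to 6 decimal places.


Fisher information for exponential: I(lambda) = 1/lambda^2.
lambda = 28, lambda^2 = 784.
I = 1/784 = 0.001276

0.001276


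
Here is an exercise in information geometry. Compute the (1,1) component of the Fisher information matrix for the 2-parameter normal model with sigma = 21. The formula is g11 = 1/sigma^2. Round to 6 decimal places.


For the 2-parameter normal family, the Fisher metric has:
  g11 = 1/sigma^2, g22 = 2/sigma^2.
sigma = 21, sigma^2 = 441.
g11 = 0.002268

0.002268


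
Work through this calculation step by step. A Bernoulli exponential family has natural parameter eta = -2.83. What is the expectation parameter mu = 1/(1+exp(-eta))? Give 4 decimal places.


Dual coordinate (expectation parameter) for Bernoulli:
mu = 1/(1+exp(-eta)).
eta = -2.83.
exp(-eta) = exp(2.83) = 16.945461.
mu = 1/(1+16.945461) = 0.0557

0.0557


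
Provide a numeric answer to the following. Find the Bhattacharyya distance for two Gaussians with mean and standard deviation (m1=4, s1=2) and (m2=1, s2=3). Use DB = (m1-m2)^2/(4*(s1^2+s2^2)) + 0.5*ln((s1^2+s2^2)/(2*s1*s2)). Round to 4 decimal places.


Bhattacharyya distance between two Gaussians:
DB = (m1-m2)^2/(4*(s1^2+s2^2)) + (1/2)*ln((s1^2+s2^2)/(2*s1*s2)).
(m1-m2)^2 = (3)^2 = 9.
s1^2+s2^2 = 4 + 9 = 13.
term1 = 9/52 = 0.173077.
term2 = 0.5*ln(13/12.0) = 0.040021.
DB = 0.173077 + 0.040021 = 0.2131

0.2131


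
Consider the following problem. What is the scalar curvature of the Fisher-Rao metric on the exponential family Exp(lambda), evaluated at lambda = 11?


This family has a single free parameter, so its statistical manifold
is 1-dimensional. The Riemann curvature tensor of any 1-dimensional
Riemannian manifold vanishes identically, so R = 0.

0


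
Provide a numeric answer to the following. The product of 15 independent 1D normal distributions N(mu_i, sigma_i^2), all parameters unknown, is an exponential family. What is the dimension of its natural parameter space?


Exponential family dimension calculation:
Each univariate normal has two natural parameters (mu/sigma^2 and -1/(2 sigma^2)).
With 15 independent components, dim = 2 * 15 = 30.

30


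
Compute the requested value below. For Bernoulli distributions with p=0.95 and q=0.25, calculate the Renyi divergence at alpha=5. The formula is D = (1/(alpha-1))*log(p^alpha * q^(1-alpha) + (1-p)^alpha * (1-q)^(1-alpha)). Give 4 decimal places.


Renyi divergence of order alpha between Bernoulli distributions:
D = (1/(alpha-1))*log(p^alpha * q^(1-alpha) + (1-p)^alpha * (1-q)^(1-alpha)).
alpha = 5, p = 0.95, q = 0.25.
p^alpha * q^(1-alpha) = 0.95^5 * 0.25^-4 = 198.08792.
(1-p)^alpha * (1-q)^(1-alpha) = 0.05^5 * 0.75^-4 = 1e-06.
sum = 198.08792 + 1e-06 = 198.087921.
D = (1/4)*log(198.087921) = 1.3222

1.3222


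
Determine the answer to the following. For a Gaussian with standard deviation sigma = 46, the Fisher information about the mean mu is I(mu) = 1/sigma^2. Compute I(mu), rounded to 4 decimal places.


The Fisher information for the mean of a normal distribution is I(mu) = 1/sigma^2.
sigma = 46, so sigma^2 = 2116.
I(mu) = 1/2116 = 0.0005

0.0005


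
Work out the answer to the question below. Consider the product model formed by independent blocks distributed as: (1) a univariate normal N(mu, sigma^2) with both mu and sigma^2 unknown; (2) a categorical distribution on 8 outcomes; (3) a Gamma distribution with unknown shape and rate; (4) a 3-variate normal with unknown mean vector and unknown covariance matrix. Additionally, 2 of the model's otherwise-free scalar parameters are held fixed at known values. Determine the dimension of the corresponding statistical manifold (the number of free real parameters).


The dimension of a statistical manifold equals the number of free
(independent) real parameters of the model. For a product of independent
blocks the parameter counts add.
- normal (mu, sigma^2): 2.
- categorical on 8 outcomes (probabilities sum to 1): 8-1 = 7.
- Gamma (shape, rate): 2.
- 3-variate normal: 3 (mean) + 3*4/2 = 6 (symmetric covariance) = 9.
Total = 2 + 7 + 2 + 9 = 20.
2 parameter(s) fixed at known values: 20 - 2 = 18.
Dimension = 18

18


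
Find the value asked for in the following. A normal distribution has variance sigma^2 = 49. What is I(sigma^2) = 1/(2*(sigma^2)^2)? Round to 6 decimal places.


Fisher information for variance: I(sigma^2) = 1/(2*sigma^4).
sigma^2 = 49, so sigma^4 = 2401.
I = 1/(2*2401) = 1/4802 = 0.000208

0.000208


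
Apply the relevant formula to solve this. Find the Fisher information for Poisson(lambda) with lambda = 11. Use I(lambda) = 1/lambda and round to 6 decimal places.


Fisher information for Poisson: I(lambda) = 1/lambda.
lambda = 11.
I(lambda) = 1/11 = 0.090909

0.090909


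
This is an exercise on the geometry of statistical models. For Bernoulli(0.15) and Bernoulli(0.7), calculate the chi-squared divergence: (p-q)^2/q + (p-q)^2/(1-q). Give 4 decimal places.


Chi-squared divergence between Bernoulli distributions:
chi^2 = (p-q)^2/q + (p-q)^2/(1-q).
p = 0.15, q = 0.7, p-q = -0.55.
(p-q)^2 = 0.3025.
term1 = 0.3025/0.7 = 0.432143.
term2 = 0.3025/0.3 = 1.008333.
chi^2 = 0.432143 + 1.008333 = 1.4405

1.4405


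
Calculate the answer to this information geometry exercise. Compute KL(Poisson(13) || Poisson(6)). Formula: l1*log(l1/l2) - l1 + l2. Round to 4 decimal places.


KL divergence for Poisson:
KL = l1*log(l1/l2) - l1 + l2.
l1 = 13, l2 = 6.
log(13/6) = 0.77319.
l1*log(l1/l2) = 13 * 0.77319 = 10.051469.
KL = 10.051469 - 13 + 6 = 3.0515

3.0515


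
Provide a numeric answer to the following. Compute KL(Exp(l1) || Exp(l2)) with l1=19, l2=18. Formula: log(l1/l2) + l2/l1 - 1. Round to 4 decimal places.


KL divergence for exponential family:
KL = log(l1/l2) + l2/l1 - 1.
log(19/18) = 0.054067.
18/19 = 0.947368.
KL = 0.054067 + 0.947368 - 1 = 0.0014

0.0014


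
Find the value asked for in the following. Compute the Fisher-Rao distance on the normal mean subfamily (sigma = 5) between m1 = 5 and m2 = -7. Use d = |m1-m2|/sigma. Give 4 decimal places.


On the fixed-variance normal subfamily, geodesic distance = |m1-m2|/sigma.
|5 - -7| = 12.
sigma = 5.
d = 12/5 = 2.4000

2.4000


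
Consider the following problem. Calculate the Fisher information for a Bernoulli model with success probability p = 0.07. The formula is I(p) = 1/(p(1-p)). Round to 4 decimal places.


For Bernoulli(p), Fisher information is I(p) = 1/(p*(1-p)).
p = 0.07, 1-p = 0.93.
p*(1-p) = 0.0651.
I(p) = 1/0.0651 = 15.3610

15.3610


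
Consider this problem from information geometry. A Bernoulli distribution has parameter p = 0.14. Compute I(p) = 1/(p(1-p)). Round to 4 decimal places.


For Bernoulli(p), Fisher information is I(p) = 1/(p*(1-p)).
p = 0.14, 1-p = 0.86.
p*(1-p) = 0.1204.
I(p) = 1/0.1204 = 8.3056

8.3056


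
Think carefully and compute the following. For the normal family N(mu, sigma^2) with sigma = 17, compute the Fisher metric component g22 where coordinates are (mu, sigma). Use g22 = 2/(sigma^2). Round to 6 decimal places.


For the 2-parameter normal family, the Fisher metric has:
  g11 = 1/sigma^2, g22 = 2/sigma^2.
sigma = 17, sigma^2 = 289.
g22 = 0.006920

0.006920


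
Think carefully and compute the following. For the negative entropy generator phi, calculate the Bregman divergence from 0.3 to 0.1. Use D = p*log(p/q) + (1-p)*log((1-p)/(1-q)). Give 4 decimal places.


Bregman divergence with negative entropy generator:
D = p*log(p/q) + (1-p)*log((1-p)/(1-q)).
p = 0.3, q = 0.1.
p*log(p/q) = 0.3*log(0.3/0.1) = 0.329584.
(1-p)*log((1-p)/(1-q)) = 0.7*log(0.7/0.9) = -0.17592.
D = 0.329584 + -0.17592 = 0.1537

0.1537


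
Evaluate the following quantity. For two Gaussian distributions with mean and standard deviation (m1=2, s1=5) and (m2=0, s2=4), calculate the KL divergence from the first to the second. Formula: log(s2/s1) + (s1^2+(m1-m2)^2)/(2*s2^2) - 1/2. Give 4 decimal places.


KL divergence between normal distributions:
KL = log(s2/s1) + (s1^2 + (m1-m2)^2)/(2*s2^2) - 1/2.
log(4/5) = -0.223144.
(5^2 + (2-0)^2)/(2*4^2) = (25 + 4)/32 = 0.90625.
KL = -0.223144 + 0.90625 - 0.5 = 0.1831

0.1831


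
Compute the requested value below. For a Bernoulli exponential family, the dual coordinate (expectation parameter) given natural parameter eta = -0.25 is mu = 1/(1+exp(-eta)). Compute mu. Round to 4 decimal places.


Dual coordinate (expectation parameter) for Bernoulli:
mu = 1/(1+exp(-eta)).
eta = -0.25.
exp(-eta) = exp(0.25) = 1.284025.
mu = 1/(1+1.284025) = 0.4378

0.4378


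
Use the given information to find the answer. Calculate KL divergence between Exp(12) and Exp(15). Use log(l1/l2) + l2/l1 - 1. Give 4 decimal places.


KL divergence for exponential family:
KL = log(l1/l2) + l2/l1 - 1.
log(12/15) = -0.223144.
15/12 = 1.25.
KL = -0.223144 + 1.25 - 1 = 0.0269

0.0269


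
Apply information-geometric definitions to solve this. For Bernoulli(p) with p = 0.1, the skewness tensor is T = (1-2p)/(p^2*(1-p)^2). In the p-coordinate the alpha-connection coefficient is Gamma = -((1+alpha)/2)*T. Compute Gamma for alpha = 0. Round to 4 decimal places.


Skewness (Amari-Chentsov) tensor: T = (1-2p)/(p^2*(1-p)^2).
p = 0.1, 1-2p = 0.8, p^2 = 0.01, (1-p)^2 = 0.81.
T = 0.8/(0.01 * 0.81) = 98.765432.
In the p-coordinate, Gamma^(alpha) = Gamma^(0) - (alpha/2)*T with Gamma^(0) = (1/2)*g'(p) = -T/2,
so Gamma^(alpha) = -((1+alpha)/2)*T.
alpha = 0, -(1+alpha)/2 = -0.5.
Gamma = -0.5 * 98.765432 = -49.3827

-49.3827


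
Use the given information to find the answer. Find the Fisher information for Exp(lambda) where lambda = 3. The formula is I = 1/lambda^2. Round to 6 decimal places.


Fisher information for exponential: I(lambda) = 1/lambda^2.
lambda = 3, lambda^2 = 9.
I = 1/9 = 0.111111

0.111111


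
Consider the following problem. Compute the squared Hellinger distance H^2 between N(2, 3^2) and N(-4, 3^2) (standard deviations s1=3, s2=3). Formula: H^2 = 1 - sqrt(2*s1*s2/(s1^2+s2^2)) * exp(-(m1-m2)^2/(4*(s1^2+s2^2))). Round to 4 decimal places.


Squared Hellinger distance for Gaussians:
H^2 = 1 - sqrt(2*s1*s2/(s1^2+s2^2)) * exp(-(m1-m2)^2/(4*(s1^2+s2^2))).
s1^2 = 9, s2^2 = 9, s1^2+s2^2 = 18.
sqrt(2*3*3/(18)) = 1.0.
(m1-m2)^2 = (6)^2 = 36.
exp(-36/(4*18)) = exp(-0.5) = 0.606531.
H^2 = 1 - 1.0*0.606531 = 0.3935

0.3935


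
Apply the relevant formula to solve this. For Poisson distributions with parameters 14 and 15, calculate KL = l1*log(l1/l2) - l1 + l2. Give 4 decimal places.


KL divergence for Poisson:
KL = l1*log(l1/l2) - l1 + l2.
l1 = 14, l2 = 15.
log(14/15) = -0.068993.
l1*log(l1/l2) = 14 * -0.068993 = -0.9659.
KL = -0.9659 - 14 + 15 = 0.0341

0.0341


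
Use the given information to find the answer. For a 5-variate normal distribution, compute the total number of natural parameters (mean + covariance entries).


Exponential family dimension calculation:
For 5-dim MVN: mean has 5 params, covariance has 5*6/2 = 15 unique entries.
Total dim = 5 + 15 = 20.

20


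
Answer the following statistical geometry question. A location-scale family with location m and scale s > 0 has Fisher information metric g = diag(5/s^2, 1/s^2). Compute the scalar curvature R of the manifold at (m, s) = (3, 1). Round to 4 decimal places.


The metric has the form g = (A dm^2 + B ds^2)/s^2 with A = 5, B = 1.
Substitute u = sqrt(A/B)*m: g = B*(du^2 + ds^2)/s^2, i.e. B times the
Poincare upper half-plane metric, which has constant Gaussian curvature -1.
Scaling a 2D metric by a constant c divides the Gaussian curvature by c,
so K = -1/B = -1/(1) = -1.0000 everywhere (the point (m, s) = (3, 1) is irrelevant:
the curvature is constant).
Scalar curvature in dimension 2: R = 2K = -2/(1) = -2.0000.

-2.0000


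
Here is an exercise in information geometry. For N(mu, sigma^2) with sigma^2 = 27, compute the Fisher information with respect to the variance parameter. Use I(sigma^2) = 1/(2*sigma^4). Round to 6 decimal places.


Fisher information for variance: I(sigma^2) = 1/(2*sigma^4).
sigma^2 = 27, so sigma^4 = 729.
I = 1/(2*729) = 1/1458 = 0.000686

0.000686


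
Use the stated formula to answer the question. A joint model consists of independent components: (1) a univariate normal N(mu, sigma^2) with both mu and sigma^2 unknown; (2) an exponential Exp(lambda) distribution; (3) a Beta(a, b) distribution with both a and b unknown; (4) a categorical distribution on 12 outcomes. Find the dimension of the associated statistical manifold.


The dimension of a statistical manifold equals the number of free
(independent) real parameters of the model. For a product of independent
blocks the parameter counts add.
- normal (mu, sigma^2): 2.
- exponential (lambda): 1.
- Beta (a, b): 2.
- categorical on 12 outcomes (probabilities sum to 1): 12-1 = 11.
Total = 2 + 1 + 2 + 11 = 16.
Dimension = 16

16


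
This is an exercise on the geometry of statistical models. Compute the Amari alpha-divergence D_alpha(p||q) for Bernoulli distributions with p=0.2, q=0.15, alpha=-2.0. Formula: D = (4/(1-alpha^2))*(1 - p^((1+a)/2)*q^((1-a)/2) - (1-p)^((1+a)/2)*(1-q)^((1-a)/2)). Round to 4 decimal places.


Amari alpha-divergence:
D = (4/(1-alpha^2))*(1 - p^((1+a)/2)*q^((1-a)/2) - (1-p)^((1+a)/2)*(1-q)^((1-a)/2)).
alpha = -2.0, p = 0.2, q = 0.15.
e1 = (1+alpha)/2 = -0.5, e2 = (1-alpha)/2 = 1.5.
t1 = p^e1 * q^e2 = 0.2^-0.5 * 0.15^1.5 = 0.129904.
t2 = (1-p)^e1 * (1-q)^e2 = 0.8^-0.5 * 0.85^1.5 = 0.87616.
4/(1-alpha^2) = -1.333333.
D = -1.333333*(1 - 0.129904 - 0.87616) = 0.0081

0.0081


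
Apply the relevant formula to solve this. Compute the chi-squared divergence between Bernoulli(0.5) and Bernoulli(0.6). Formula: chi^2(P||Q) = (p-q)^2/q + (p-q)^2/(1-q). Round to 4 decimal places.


Chi-squared divergence between Bernoulli distributions:
chi^2 = (p-q)^2/q + (p-q)^2/(1-q).
p = 0.5, q = 0.6, p-q = -0.1.
(p-q)^2 = 0.01.
term1 = 0.01/0.6 = 0.016667.
term2 = 0.01/0.4 = 0.025.
chi^2 = 0.016667 + 0.025 = 0.0417

0.0417


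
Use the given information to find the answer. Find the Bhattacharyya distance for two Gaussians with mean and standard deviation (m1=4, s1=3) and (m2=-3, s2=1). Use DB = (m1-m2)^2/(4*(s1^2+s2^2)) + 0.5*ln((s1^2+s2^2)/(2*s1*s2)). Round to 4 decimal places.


Bhattacharyya distance between two Gaussians:
DB = (m1-m2)^2/(4*(s1^2+s2^2)) + (1/2)*ln((s1^2+s2^2)/(2*s1*s2)).
(m1-m2)^2 = (7)^2 = 49.
s1^2+s2^2 = 9 + 1 = 10.
term1 = 49/40 = 1.225.
term2 = 0.5*ln(10/6.0) = 0.255413.
DB = 1.225 + 0.255413 = 1.4804

1.4804


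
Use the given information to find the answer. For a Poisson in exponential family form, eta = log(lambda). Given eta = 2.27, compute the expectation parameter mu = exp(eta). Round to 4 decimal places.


Expectation parameter for Poisson exponential family:
mu = exp(eta).
eta = 2.27.
mu = exp(2.27) = 9.6794

9.6794


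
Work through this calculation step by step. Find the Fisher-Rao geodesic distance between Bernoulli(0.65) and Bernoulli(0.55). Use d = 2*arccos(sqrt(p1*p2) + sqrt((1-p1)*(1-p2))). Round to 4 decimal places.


Geodesic distance on Bernoulli manifold:
d(p1,p2) = 2*arccos(sqrt(p1*p2) + sqrt((1-p1)*(1-p2))).
sqrt(p1*p2) = sqrt(0.65*0.55) = 0.597913.
sqrt((1-p1)*(1-p2)) = sqrt(0.35*0.45) = 0.396863.
arg = 0.597913 + 0.396863 = 0.994776.
d = 2*arccos(0.994776) = 0.2045

0.2045


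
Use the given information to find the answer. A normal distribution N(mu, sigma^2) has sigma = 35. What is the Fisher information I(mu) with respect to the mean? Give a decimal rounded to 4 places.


The Fisher information for the mean of a normal distribution is I(mu) = 1/sigma^2.
sigma = 35, so sigma^2 = 1225.
I(mu) = 1/1225 = 0.0008

0.0008


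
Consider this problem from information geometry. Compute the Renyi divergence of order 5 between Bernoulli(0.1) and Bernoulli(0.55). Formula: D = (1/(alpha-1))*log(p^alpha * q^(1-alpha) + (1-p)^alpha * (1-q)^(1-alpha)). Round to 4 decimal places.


Renyi divergence of order alpha between Bernoulli distributions:
D = (1/(alpha-1))*log(p^alpha * q^(1-alpha) + (1-p)^alpha * (1-q)^(1-alpha)).
alpha = 5, p = 0.1, q = 0.55.
p^alpha * q^(1-alpha) = 0.1^5 * 0.55^-4 = 0.000109.
(1-p)^alpha * (1-q)^(1-alpha) = 0.9^5 * 0.45^-4 = 14.4.
sum = 0.000109 + 14.4 = 14.400109.
D = (1/4)*log(14.400109) = 0.6668

0.6668


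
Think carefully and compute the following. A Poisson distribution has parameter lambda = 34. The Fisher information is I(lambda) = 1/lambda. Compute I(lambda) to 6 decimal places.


Fisher information for Poisson: I(lambda) = 1/lambda.
lambda = 34.
I(lambda) = 1/34 = 0.029412

0.029412


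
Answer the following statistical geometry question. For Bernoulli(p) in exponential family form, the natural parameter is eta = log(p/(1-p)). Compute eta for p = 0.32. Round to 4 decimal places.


Natural parameter for Bernoulli: eta = log(p/(1-p)).
p = 0.32, 1-p = 0.68.
p/(1-p) = 0.470588.
eta = log(0.470588) = -0.7538

-0.7538


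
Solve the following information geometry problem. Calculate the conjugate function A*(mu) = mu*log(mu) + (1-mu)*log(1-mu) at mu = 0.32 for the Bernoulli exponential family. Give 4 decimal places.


Legendre transform for Bernoulli:
A*(mu) = mu*log(mu) + (1-mu)*log(1-mu).
mu = 0.32, 1-mu = 0.68.
mu*log(mu) = 0.32*log(0.32) = -0.364619.
(1-mu)*log(1-mu) = 0.68*log(0.68) = -0.26225.
A* = -0.364619 + -0.26225 = -0.6269

-0.6269


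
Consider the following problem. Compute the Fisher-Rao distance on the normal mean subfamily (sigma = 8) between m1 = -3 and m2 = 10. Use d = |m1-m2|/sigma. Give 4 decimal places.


On the fixed-variance normal subfamily, geodesic distance = |m1-m2|/sigma.
|-3 - 10| = 13.
sigma = 8.
d = 13/8 = 1.6250

1.6250


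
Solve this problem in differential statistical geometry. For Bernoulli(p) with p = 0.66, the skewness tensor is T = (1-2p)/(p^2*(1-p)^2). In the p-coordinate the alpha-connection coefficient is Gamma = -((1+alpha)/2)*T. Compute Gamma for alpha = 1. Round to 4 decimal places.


Skewness (Amari-Chentsov) tensor: T = (1-2p)/(p^2*(1-p)^2).
p = 0.66, 1-2p = -0.32, p^2 = 0.4356, (1-p)^2 = 0.1156.
T = -0.32/(0.4356 * 0.1156) = -6.354835.
In the p-coordinate, Gamma^(alpha) = Gamma^(0) - (alpha/2)*T with Gamma^(0) = (1/2)*g'(p) = -T/2,
so Gamma^(alpha) = -((1+alpha)/2)*T.
alpha = 1, -(1+alpha)/2 = -1.0.
Gamma = -1.0 * -6.354835 = 6.3548

6.3548


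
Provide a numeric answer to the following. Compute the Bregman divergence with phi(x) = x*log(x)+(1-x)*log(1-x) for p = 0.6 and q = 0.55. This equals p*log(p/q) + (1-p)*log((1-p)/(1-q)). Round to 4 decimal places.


Bregman divergence with negative entropy generator:
D = p*log(p/q) + (1-p)*log((1-p)/(1-q)).
p = 0.6, q = 0.55.
p*log(p/q) = 0.6*log(0.6/0.55) = 0.052207.
(1-p)*log((1-p)/(1-q)) = 0.4*log(0.4/0.45) = -0.047113.
D = 0.052207 + -0.047113 = 0.0051

0.0051


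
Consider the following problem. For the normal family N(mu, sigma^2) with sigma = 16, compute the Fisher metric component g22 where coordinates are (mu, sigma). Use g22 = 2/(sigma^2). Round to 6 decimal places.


For the 2-parameter normal family, the Fisher metric has:
  g11 = 1/sigma^2, g22 = 2/sigma^2.
sigma = 16, sigma^2 = 256.
g22 = 0.007813

0.007813


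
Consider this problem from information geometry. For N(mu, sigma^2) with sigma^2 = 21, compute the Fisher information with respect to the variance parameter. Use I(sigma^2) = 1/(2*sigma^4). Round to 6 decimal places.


Fisher information for variance: I(sigma^2) = 1/(2*sigma^4).
sigma^2 = 21, so sigma^4 = 441.
I = 1/(2*441) = 1/882 = 0.001134

0.001134


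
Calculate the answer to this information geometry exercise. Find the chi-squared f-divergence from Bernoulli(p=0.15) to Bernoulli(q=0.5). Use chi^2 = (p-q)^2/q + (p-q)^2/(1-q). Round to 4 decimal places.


Chi-squared divergence between Bernoulli distributions:
chi^2 = (p-q)^2/q + (p-q)^2/(1-q).
p = 0.15, q = 0.5, p-q = -0.35.
(p-q)^2 = 0.1225.
term1 = 0.1225/0.5 = 0.245.
term2 = 0.1225/0.5 = 0.245.
chi^2 = 0.245 + 0.245 = 0.4900

0.4900


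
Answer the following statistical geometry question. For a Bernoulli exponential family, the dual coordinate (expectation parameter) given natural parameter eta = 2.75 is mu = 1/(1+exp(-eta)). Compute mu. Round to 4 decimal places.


Dual coordinate (expectation parameter) for Bernoulli:
mu = 1/(1+exp(-eta)).
eta = 2.75.
exp(-eta) = exp(-2.75) = 0.063928.
mu = 1/(1+0.063928) = 0.9399

0.9399


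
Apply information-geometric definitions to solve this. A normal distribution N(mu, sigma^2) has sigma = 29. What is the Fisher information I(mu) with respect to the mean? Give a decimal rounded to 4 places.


The Fisher information for the mean of a normal distribution is I(mu) = 1/sigma^2.
sigma = 29, so sigma^2 = 841.
I(mu) = 1/841 = 0.0012

0.0012


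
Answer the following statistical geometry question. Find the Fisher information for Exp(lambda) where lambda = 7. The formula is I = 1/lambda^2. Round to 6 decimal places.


Fisher information for exponential: I(lambda) = 1/lambda^2.
lambda = 7, lambda^2 = 49.
I = 1/49 = 0.020408

0.020408


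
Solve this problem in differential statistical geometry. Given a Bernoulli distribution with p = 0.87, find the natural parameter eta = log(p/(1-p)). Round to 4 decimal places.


Natural parameter for Bernoulli: eta = log(p/(1-p)).
p = 0.87, 1-p = 0.13.
p/(1-p) = 6.692308.
eta = log(6.692308) = 1.9010

1.9010


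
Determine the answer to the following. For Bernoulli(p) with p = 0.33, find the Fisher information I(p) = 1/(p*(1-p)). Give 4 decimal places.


For Bernoulli(p), Fisher information is I(p) = 1/(p*(1-p)).
p = 0.33, 1-p = 0.67.
p*(1-p) = 0.2211.
I(p) = 1/0.2211 = 4.5228

4.5228


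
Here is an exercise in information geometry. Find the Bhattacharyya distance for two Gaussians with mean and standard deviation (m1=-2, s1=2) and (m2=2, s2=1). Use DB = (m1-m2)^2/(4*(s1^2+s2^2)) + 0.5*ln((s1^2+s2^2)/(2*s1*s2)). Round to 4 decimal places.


Bhattacharyya distance between two Gaussians:
DB = (m1-m2)^2/(4*(s1^2+s2^2)) + (1/2)*ln((s1^2+s2^2)/(2*s1*s2)).
(m1-m2)^2 = (-4)^2 = 16.
s1^2+s2^2 = 4 + 1 = 5.
term1 = 16/20 = 0.8.
term2 = 0.5*ln(5/4.0) = 0.111572.
DB = 0.8 + 0.111572 = 0.9116

0.9116


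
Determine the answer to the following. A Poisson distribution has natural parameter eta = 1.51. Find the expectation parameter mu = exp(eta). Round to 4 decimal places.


Expectation parameter for Poisson exponential family:
mu = exp(eta).
eta = 1.51.
mu = exp(1.51) = 4.5267

4.5267


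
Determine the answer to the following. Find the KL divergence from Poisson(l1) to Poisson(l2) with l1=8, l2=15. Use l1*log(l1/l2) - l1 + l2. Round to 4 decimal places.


KL divergence for Poisson:
KL = l1*log(l1/l2) - l1 + l2.
l1 = 8, l2 = 15.
log(8/15) = -0.628609.
l1*log(l1/l2) = 8 * -0.628609 = -5.028869.
KL = -5.028869 - 8 + 15 = 1.9711

1.9711


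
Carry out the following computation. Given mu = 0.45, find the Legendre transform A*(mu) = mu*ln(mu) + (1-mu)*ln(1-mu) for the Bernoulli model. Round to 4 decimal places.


Legendre transform for Bernoulli:
A*(mu) = mu*log(mu) + (1-mu)*log(1-mu).
mu = 0.45, 1-mu = 0.55.
mu*log(mu) = 0.45*log(0.45) = -0.359328.
(1-mu)*log(1-mu) = 0.55*log(0.55) = -0.32881.
A* = -0.359328 + -0.32881 = -0.6881

-0.6881


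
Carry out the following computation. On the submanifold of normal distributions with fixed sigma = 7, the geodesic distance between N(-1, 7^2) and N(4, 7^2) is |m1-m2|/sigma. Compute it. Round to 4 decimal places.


On the fixed-variance normal subfamily, geodesic distance = |m1-m2|/sigma.
|-1 - 4| = 5.
sigma = 7.
d = 5/7 = 0.7143

0.7143


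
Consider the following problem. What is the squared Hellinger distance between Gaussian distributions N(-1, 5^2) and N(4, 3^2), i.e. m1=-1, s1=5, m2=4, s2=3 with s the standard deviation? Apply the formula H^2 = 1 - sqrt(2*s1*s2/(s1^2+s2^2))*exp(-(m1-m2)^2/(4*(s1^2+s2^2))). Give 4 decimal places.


Squared Hellinger distance for Gaussians:
H^2 = 1 - sqrt(2*s1*s2/(s1^2+s2^2)) * exp(-(m1-m2)^2/(4*(s1^2+s2^2))).
s1^2 = 25, s2^2 = 9, s1^2+s2^2 = 34.
sqrt(2*5*3/(34)) = 0.939336.
(m1-m2)^2 = (-5)^2 = 25.
exp(-25/(4*34)) = exp(-0.183824) = 0.832083.
H^2 = 1 - 0.939336*0.832083 = 0.2184

0.2184


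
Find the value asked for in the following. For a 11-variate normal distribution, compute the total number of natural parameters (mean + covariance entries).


Exponential family dimension calculation:
For 11-dim MVN: mean has 11 params, covariance has 11*12/2 = 66 unique entries.
Total dim = 11 + 66 = 77.

77


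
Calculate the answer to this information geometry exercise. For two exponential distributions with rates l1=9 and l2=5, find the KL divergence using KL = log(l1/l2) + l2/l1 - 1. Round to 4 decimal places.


KL divergence for exponential family:
KL = log(l1/l2) + l2/l1 - 1.
log(9/5) = 0.587787.
5/9 = 0.555556.
KL = 0.587787 + 0.555556 - 1 = 0.1433

0.1433


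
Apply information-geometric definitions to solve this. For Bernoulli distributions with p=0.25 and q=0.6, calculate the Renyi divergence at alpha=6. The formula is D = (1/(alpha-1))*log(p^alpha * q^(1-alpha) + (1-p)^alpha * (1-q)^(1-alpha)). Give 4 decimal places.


Renyi divergence of order alpha between Bernoulli distributions:
D = (1/(alpha-1))*log(p^alpha * q^(1-alpha) + (1-p)^alpha * (1-q)^(1-alpha)).
alpha = 6, p = 0.25, q = 0.6.
p^alpha * q^(1-alpha) = 0.25^6 * 0.6^-5 = 0.00314.
(1-p)^alpha * (1-q)^(1-alpha) = 0.75^6 * 0.4^-5 = 17.380714.
sum = 0.00314 + 17.380714 = 17.383854.
D = (1/5)*log(17.383854) = 0.5711

0.5711


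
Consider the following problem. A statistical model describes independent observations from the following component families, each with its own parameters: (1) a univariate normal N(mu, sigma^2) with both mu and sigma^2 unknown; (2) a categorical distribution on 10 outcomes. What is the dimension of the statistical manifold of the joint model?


The dimension of a statistical manifold equals the number of free
(independent) real parameters of the model. For a product of independent
blocks the parameter counts add.
- normal (mu, sigma^2): 2.
- categorical on 10 outcomes (probabilities sum to 1): 10-1 = 9.
Total = 2 + 9 = 11.
Dimension = 11

11


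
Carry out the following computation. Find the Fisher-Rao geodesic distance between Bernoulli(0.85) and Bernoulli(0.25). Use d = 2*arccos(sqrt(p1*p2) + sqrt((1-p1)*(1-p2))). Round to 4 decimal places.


Geodesic distance on Bernoulli manifold:
d(p1,p2) = 2*arccos(sqrt(p1*p2) + sqrt((1-p1)*(1-p2))).
sqrt(p1*p2) = sqrt(0.85*0.25) = 0.460977.
sqrt((1-p1)*(1-p2)) = sqrt(0.15*0.75) = 0.33541.
arg = 0.460977 + 0.33541 = 0.796387.
d = 2*arccos(0.796387) = 1.2990

1.2990


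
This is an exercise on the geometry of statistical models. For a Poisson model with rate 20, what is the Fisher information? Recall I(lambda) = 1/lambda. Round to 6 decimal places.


Fisher information for Poisson: I(lambda) = 1/lambda.
lambda = 20.
I(lambda) = 1/20 = 0.050000

0.050000


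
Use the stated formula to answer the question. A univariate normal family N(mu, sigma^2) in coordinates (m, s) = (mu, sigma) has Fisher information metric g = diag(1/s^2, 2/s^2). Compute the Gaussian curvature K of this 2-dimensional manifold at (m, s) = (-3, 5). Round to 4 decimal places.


The metric has the form g = (A dm^2 + B ds^2)/s^2 with A = 1, B = 2.
Substitute u = sqrt(A/B)*m: g = B*(du^2 + ds^2)/s^2, i.e. B times the
Poincare upper half-plane metric, which has constant Gaussian curvature -1.
Scaling a 2D metric by a constant c divides the Gaussian curvature by c,
so K = -1/B = -1/(2) = -0.5000 everywhere (the point (m, s) = (-3, 5) is irrelevant:
the curvature is constant).
The requested Gaussian curvature is K = -0.5000.

-0.5000


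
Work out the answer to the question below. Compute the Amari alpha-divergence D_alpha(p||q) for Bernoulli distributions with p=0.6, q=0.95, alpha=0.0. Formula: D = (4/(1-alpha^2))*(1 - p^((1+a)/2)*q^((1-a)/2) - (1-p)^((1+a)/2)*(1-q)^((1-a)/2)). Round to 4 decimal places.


Amari alpha-divergence:
D = (4/(1-alpha^2))*(1 - p^((1+a)/2)*q^((1-a)/2) - (1-p)^((1+a)/2)*(1-q)^((1-a)/2)).
alpha = 0.0, p = 0.6, q = 0.95.
e1 = (1+alpha)/2 = 0.5, e2 = (1-alpha)/2 = 0.5.
t1 = p^e1 * q^e2 = 0.6^0.5 * 0.95^0.5 = 0.754983.
t2 = (1-p)^e1 * (1-q)^e2 = 0.4^0.5 * 0.05^0.5 = 0.141421.
4/(1-alpha^2) = 4.0.
D = 4.0*(1 - 0.754983 - 0.141421) = 0.4144

0.4144


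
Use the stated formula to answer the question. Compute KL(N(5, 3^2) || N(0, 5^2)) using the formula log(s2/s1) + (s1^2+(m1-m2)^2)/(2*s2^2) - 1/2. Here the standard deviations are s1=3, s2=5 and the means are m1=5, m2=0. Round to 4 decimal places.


KL divergence between normal distributions:
KL = log(s2/s1) + (s1^2 + (m1-m2)^2)/(2*s2^2) - 1/2.
log(5/3) = 0.510826.
(3^2 + (5-0)^2)/(2*5^2) = (9 + 25)/50 = 0.68.
KL = 0.510826 + 0.68 - 0.5 = 0.6908

0.6908


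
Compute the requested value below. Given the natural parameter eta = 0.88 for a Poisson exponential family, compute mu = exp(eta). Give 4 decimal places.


Expectation parameter for Poisson exponential family:
mu = exp(eta).
eta = 0.88.
mu = exp(0.88) = 2.4109

2.4109


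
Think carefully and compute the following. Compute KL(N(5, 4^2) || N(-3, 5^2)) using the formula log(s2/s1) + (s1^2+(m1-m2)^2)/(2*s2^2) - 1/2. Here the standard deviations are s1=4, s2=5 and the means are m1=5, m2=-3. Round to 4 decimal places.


KL divergence between normal distributions:
KL = log(s2/s1) + (s1^2 + (m1-m2)^2)/(2*s2^2) - 1/2.
log(5/4) = 0.223144.
(4^2 + (5--3)^2)/(2*5^2) = (16 + 64)/50 = 1.6.
KL = 0.223144 + 1.6 - 0.5 = 1.3231

1.3231


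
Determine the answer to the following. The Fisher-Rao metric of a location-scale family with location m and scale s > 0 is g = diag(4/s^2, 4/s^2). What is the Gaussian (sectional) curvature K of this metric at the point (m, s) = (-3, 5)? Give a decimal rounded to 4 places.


The metric has the form g = (A dm^2 + B ds^2)/s^2 with A = 4, B = 4.
Substitute u = sqrt(A/B)*m: g = B*(du^2 + ds^2)/s^2, i.e. B times the
Poincare upper half-plane metric, which has constant Gaussian curvature -1.
Scaling a 2D metric by a constant c divides the Gaussian curvature by c,
so K = -1/B = -1/(4) = -0.2500 everywhere (the point (m, s) = (-3, 5) is irrelevant:
the curvature is constant).
The requested Gaussian curvature is K = -0.2500.

-0.2500


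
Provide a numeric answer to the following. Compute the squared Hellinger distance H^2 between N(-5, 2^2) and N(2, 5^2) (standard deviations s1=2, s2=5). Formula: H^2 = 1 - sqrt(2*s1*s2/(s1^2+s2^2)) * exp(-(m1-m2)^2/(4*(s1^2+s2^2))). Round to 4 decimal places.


Squared Hellinger distance for Gaussians:
H^2 = 1 - sqrt(2*s1*s2/(s1^2+s2^2)) * exp(-(m1-m2)^2/(4*(s1^2+s2^2))).
s1^2 = 4, s2^2 = 25, s1^2+s2^2 = 29.
sqrt(2*2*5/(29)) = 0.830455.
(m1-m2)^2 = (-7)^2 = 49.
exp(-49/(4*29)) = exp(-0.422414) = 0.655463.
H^2 = 1 - 0.830455*0.655463 = 0.4557

0.4557


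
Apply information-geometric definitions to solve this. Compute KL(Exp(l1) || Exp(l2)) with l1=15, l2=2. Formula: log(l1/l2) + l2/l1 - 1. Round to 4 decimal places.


KL divergence for exponential family:
KL = log(l1/l2) + l2/l1 - 1.
log(15/2) = 2.014903.
2/15 = 0.133333.
KL = 2.014903 + 0.133333 - 1 = 1.1482

1.1482


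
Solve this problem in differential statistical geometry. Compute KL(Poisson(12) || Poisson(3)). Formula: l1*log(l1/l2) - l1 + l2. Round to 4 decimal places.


KL divergence for Poisson:
KL = l1*log(l1/l2) - l1 + l2.
l1 = 12, l2 = 3.
log(12/3) = 1.386294.
l1*log(l1/l2) = 12 * 1.386294 = 16.635532.
KL = 16.635532 - 12 + 3 = 7.6355

7.6355


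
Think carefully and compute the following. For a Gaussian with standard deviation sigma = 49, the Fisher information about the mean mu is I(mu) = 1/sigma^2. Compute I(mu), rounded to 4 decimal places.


The Fisher information for the mean of a normal distribution is I(mu) = 1/sigma^2.
sigma = 49, so sigma^2 = 2401.
I(mu) = 1/2401 = 0.0004

0.0004


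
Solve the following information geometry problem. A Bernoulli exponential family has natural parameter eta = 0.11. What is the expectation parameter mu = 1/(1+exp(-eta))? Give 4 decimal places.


Dual coordinate (expectation parameter) for Bernoulli:
mu = 1/(1+exp(-eta)).
eta = 0.11.
exp(-eta) = exp(-0.11) = 0.895834.
mu = 1/(1+0.895834) = 0.5275

0.5275


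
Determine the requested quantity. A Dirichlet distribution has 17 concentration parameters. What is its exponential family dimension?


Exponential family dimension calculation:
Dirichlet with 17 components has 17 natural parameters.

17


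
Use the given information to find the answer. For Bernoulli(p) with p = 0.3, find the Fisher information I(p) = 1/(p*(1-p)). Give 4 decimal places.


For Bernoulli(p), Fisher information is I(p) = 1/(p*(1-p)).
p = 0.3, 1-p = 0.7.
p*(1-p) = 0.21.
I(p) = 1/0.21 = 4.7619

4.7619


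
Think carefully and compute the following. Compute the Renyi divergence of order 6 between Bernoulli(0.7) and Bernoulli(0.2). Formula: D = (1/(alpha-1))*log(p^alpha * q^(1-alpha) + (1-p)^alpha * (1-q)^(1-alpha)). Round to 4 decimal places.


Renyi divergence of order alpha between Bernoulli distributions:
D = (1/(alpha-1))*log(p^alpha * q^(1-alpha) + (1-p)^alpha * (1-q)^(1-alpha)).
alpha = 6, p = 0.7, q = 0.2.
p^alpha * q^(1-alpha) = 0.7^6 * 0.2^-5 = 367.653125.
(1-p)^alpha * (1-q)^(1-alpha) = 0.3^6 * 0.8^-5 = 0.002225.
sum = 367.653125 + 0.002225 = 367.65535.
D = (1/5)*log(367.65535) = 1.1814

1.1814


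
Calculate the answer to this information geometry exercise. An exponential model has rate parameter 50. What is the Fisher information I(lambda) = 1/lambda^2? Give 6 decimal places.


Fisher information for exponential: I(lambda) = 1/lambda^2.
lambda = 50, lambda^2 = 2500.
I = 1/2500 = 0.000400

0.000400


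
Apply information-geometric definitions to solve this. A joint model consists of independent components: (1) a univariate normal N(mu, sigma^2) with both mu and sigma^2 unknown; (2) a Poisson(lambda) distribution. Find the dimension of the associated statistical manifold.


The dimension of a statistical manifold equals the number of free
(independent) real parameters of the model. For a product of independent
blocks the parameter counts add.
- normal (mu, sigma^2): 2.
- Poisson (lambda): 1.
Total = 2 + 1 = 3.
Dimension = 3

3


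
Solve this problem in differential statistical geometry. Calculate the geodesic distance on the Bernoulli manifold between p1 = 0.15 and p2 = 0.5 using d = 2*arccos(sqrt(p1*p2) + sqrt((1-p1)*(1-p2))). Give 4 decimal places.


Geodesic distance on Bernoulli manifold:
d(p1,p2) = 2*arccos(sqrt(p1*p2) + sqrt((1-p1)*(1-p2))).
sqrt(p1*p2) = sqrt(0.15*0.5) = 0.273861.
sqrt((1-p1)*(1-p2)) = sqrt(0.85*0.5) = 0.65192.
arg = 0.273861 + 0.65192 = 0.925782.
d = 2*arccos(0.925782) = 0.7754

0.7754


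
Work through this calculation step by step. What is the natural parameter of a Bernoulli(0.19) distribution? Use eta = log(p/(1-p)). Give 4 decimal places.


Natural parameter for Bernoulli: eta = log(p/(1-p)).
p = 0.19, 1-p = 0.81.
p/(1-p) = 0.234568.
eta = log(0.234568) = -1.4500

-1.4500


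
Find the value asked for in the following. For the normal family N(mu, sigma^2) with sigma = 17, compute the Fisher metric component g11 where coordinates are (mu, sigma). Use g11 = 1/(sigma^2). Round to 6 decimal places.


For the 2-parameter normal family, the Fisher metric has:
  g11 = 1/sigma^2, g22 = 2/sigma^2.
sigma = 17, sigma^2 = 289.
g11 = 0.003460

0.003460


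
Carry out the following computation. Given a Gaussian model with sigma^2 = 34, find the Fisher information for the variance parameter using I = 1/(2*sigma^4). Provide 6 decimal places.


Fisher information for variance: I(sigma^2) = 1/(2*sigma^4).
sigma^2 = 34, so sigma^4 = 1156.
I = 1/(2*1156) = 1/2312 = 0.000433

0.000433


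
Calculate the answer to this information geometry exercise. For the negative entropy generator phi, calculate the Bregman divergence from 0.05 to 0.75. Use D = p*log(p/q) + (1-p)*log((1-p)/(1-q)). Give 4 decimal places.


Bregman divergence with negative entropy generator:
D = p*log(p/q) + (1-p)*log((1-p)/(1-q)).
p = 0.05, q = 0.75.
p*log(p/q) = 0.05*log(0.05/0.75) = -0.135403.
(1-p)*log((1-p)/(1-q)) = 0.95*log(0.95/0.25) = 1.268251.
D = -0.135403 + 1.268251 = 1.1328

1.1328


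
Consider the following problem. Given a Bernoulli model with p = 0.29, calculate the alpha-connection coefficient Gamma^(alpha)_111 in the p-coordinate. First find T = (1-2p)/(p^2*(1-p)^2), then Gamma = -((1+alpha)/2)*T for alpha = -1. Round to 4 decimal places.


Skewness (Amari-Chentsov) tensor: T = (1-2p)/(p^2*(1-p)^2).
p = 0.29, 1-2p = 0.42, p^2 = 0.0841, (1-p)^2 = 0.5041.
T = 0.42/(0.0841 * 0.5041) = 9.906873.
In the p-coordinate, Gamma^(alpha) = Gamma^(0) - (alpha/2)*T with Gamma^(0) = (1/2)*g'(p) = -T/2,
so Gamma^(alpha) = -((1+alpha)/2)*T.
alpha = -1, -(1+alpha)/2 = 0.0.
Gamma = 0.0 * 9.906873 = 0.0000

0.0000


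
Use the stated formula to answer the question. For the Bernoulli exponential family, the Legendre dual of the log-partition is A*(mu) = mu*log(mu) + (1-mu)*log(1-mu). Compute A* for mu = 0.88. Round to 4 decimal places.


Legendre transform for Bernoulli:
A*(mu) = mu*log(mu) + (1-mu)*log(1-mu).
mu = 0.88, 1-mu = 0.12.
mu*log(mu) = 0.88*log(0.88) = -0.112493.
(1-mu)*log(1-mu) = 0.12*log(0.12) = -0.254432.
A* = -0.112493 + -0.254432 = -0.3669

-0.3669


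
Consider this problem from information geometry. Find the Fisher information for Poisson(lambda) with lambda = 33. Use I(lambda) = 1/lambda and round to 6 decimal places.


Fisher information for Poisson: I(lambda) = 1/lambda.
lambda = 33.
I(lambda) = 1/33 = 0.030303

0.030303


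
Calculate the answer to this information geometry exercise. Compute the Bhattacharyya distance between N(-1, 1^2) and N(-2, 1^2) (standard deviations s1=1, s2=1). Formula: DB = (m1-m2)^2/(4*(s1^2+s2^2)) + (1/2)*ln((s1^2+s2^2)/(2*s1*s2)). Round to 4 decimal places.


Bhattacharyya distance between two Gaussians:
DB = (m1-m2)^2/(4*(s1^2+s2^2)) + (1/2)*ln((s1^2+s2^2)/(2*s1*s2)).
(m1-m2)^2 = (1)^2 = 1.
s1^2+s2^2 = 1 + 1 = 2.
term1 = 1/8 = 0.125.
term2 = 0.5*ln(2/2.0) = 0.0.
DB = 0.125 + 0.0 = 0.1250

0.1250


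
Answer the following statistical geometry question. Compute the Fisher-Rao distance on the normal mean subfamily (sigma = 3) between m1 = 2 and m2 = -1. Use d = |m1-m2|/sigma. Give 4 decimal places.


On the fixed-variance normal subfamily, geodesic distance = |m1-m2|/sigma.
|2 - -1| = 3.
sigma = 3.
d = 3/3 = 1.0000

1.0000


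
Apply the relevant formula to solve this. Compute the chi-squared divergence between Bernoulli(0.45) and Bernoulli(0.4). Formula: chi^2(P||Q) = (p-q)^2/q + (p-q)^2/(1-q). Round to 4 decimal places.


Chi-squared divergence between Bernoulli distributions:
chi^2 = (p-q)^2/q + (p-q)^2/(1-q).
p = 0.45, q = 0.4, p-q = 0.05.
(p-q)^2 = 0.0025.
term1 = 0.0025/0.4 = 0.00625.
term2 = 0.0025/0.6 = 0.004167.
chi^2 = 0.00625 + 0.004167 = 0.0104

0.0104


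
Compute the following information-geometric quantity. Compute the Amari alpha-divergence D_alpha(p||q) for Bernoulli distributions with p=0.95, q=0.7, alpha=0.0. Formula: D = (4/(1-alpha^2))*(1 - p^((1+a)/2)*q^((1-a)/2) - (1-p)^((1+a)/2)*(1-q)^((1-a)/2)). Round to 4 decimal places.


Amari alpha-divergence:
D = (4/(1-alpha^2))*(1 - p^((1+a)/2)*q^((1-a)/2) - (1-p)^((1+a)/2)*(1-q)^((1-a)/2)).
alpha = 0.0, p = 0.95, q = 0.7.
e1 = (1+alpha)/2 = 0.5, e2 = (1-alpha)/2 = 0.5.
t1 = p^e1 * q^e2 = 0.95^0.5 * 0.7^0.5 = 0.815475.
t2 = (1-p)^e1 * (1-q)^e2 = 0.05^0.5 * 0.3^0.5 = 0.122474.
4/(1-alpha^2) = 4.0.
D = 4.0*(1 - 0.815475 - 0.122474) = 0.2482

0.2482


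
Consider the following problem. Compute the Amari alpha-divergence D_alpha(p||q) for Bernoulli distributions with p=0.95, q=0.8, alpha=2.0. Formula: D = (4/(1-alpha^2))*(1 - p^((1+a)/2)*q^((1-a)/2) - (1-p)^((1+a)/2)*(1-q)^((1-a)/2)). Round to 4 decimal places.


Amari alpha-divergence:
D = (4/(1-alpha^2))*(1 - p^((1+a)/2)*q^((1-a)/2) - (1-p)^((1+a)/2)*(1-q)^((1-a)/2)).
alpha = 2.0, p = 0.95, q = 0.8.
e1 = (1+alpha)/2 = 1.5, e2 = (1-alpha)/2 = -0.5.
t1 = p^e1 * q^e2 = 0.95^1.5 * 0.8^-0.5 = 1.035238.
t2 = (1-p)^e1 * (1-q)^e2 = 0.05^1.5 * 0.2^-0.5 = 0.025.
4/(1-alpha^2) = -1.333333.
D = -1.333333*(1 - 1.035238 - 0.025) = 0.0803

0.0803
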